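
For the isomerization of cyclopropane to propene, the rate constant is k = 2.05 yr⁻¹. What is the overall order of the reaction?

first order (1)

Step 1: The units of k for an nth-order reaction are (concentration)^(1-n)·(time)⁻¹.
Step 2: Here k has units yr⁻¹, so the concentration exponent is 0.
Step 3: 1 - n = 0 ⇒ n = 1. The reaction is first order.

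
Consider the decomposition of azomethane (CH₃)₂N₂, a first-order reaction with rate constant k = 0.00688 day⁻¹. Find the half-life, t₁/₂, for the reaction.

100.7 day

Step 1: For a first-order reaction, t₁/₂ = ln(2)/k
Step 2: t₁/₂ = ln(2)/0.00688
Step 3: t₁/₂ = 0.6931/0.00688 = 100.7 day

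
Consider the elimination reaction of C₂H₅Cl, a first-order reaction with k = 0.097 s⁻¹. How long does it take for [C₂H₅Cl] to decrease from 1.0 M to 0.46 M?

8.005 s

Step 1: For first-order: t = ln([C₂H₅Cl]₀/[C₂H₅Cl])/k
Step 2: t = ln(1.0/0.46)/0.097
Step 3: t = ln(2.174)/0.097
Step 4: t = 0.7765/0.097 = 8.005 s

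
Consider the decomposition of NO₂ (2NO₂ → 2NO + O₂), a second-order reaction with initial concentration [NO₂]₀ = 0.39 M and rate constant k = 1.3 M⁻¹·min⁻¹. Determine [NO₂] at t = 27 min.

0.02655 M

Step 1: For a second-order reaction: 1/[NO₂] = 1/[NO₂]₀ + kt
Step 2: 1/[NO₂] = 1/0.39 + 1.3 × 27
Step 3: 1/[NO₂] = 2.564 + 35.1 = 37.66
Step 4: [NO₂] = 1/37.66 = 0.02655 M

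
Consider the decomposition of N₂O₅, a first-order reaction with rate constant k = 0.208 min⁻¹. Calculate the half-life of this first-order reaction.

3.332 min

Step 1: For a first-order reaction, t₁/₂ = ln(2)/k
Step 2: t₁/₂ = ln(2)/0.208
Step 3: t₁/₂ = 0.6931/0.208 = 3.332 min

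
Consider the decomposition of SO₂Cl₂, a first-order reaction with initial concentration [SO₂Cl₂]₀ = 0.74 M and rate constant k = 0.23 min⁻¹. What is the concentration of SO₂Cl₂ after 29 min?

0.0009386 M

Step 1: For a first-order reaction: [SO₂Cl₂] = [SO₂Cl₂]₀ × e^(-kt)
Step 2: [SO₂Cl₂] = 0.74 × e^(-0.23 × 29)
Step 3: [SO₂Cl₂] = 0.74 × e^(-6.67)
Step 4: [SO₂Cl₂] = 0.74 × 0.0012684 = 0.0009386 M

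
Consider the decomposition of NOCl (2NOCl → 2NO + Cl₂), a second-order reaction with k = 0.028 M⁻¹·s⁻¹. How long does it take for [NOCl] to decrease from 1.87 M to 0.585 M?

41.95 s

Step 1: For second-order: t = (1/[NOCl] - 1/[NOCl]₀)/k
Step 2: t = (1/0.585 - 1/1.87)/0.028
Step 3: t = (1.709 - 0.5348)/0.028
Step 4: t = 1.175/0.028 = 41.95 s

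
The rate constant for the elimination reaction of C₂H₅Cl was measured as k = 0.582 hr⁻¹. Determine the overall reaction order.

first order (1)

Step 1: The units of k for an nth-order reaction are (concentration)^(1-n)·(time)⁻¹.
Step 2: Here k has units hr⁻¹, so the concentration exponent is 0.
Step 3: 1 - n = 0 ⇒ n = 1. The reaction is first order.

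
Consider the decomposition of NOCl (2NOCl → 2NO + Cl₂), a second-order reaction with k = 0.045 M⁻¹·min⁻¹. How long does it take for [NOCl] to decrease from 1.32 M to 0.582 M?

21.35 min

Step 1: For second-order: t = (1/[NOCl] - 1/[NOCl]₀)/k
Step 2: t = (1/0.582 - 1/1.32)/0.045
Step 3: t = (1.718 - 0.7576)/0.045
Step 4: t = 0.9606/0.045 = 21.35 min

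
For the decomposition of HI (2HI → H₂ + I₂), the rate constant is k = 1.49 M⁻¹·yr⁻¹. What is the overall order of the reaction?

second order (2)

Step 1: The units of k for an nth-order reaction are (concentration)^(1-n)·(time)⁻¹.
Step 2: Here k has units M⁻¹·yr⁻¹, so the concentration exponent is -1.
Step 3: 1 - n = -1 ⇒ n = 2. The reaction is second order.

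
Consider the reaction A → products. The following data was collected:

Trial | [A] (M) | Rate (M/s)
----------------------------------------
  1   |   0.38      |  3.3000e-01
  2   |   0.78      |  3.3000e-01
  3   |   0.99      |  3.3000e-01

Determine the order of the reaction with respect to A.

zeroth order (0)

Step 1: Compare trials - when concentration changes, rate stays constant.
Step 2: rate₂/rate₁ = 3.3000e-01/3.3000e-01 = 1
Step 3: [A]₂/[A]₁ = 0.78/0.38 = 2.053
Step 4: Since rate ratio ≈ (conc ratio)^0, the reaction is zeroth order.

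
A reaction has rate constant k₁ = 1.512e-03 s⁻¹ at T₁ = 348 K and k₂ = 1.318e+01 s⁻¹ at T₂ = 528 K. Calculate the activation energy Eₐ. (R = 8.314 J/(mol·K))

77.0 kJ/mol

Step 1: Use the two-temperature Arrhenius form: ln(k₂/k₁) = -Eₐ/R × (1/T₂ - 1/T₁)
Step 2: ln(k₂/k₁) = ln(1.318e+01/1.512e-03) = ln(8716.93) = 9.07302
Step 3: 1/T₂ - 1/T₁ = 1/528 - 1/348 = -9.796238e-04 K⁻¹
Step 4: Eₐ = -R × ln(k₂/k₁) / (1/T₂ - 1/T₁) = -8.314 × 9.07302 / -9.796238e-04
Step 5: Eₐ = 7.7002e+04 J/mol = 77.0 kJ/mol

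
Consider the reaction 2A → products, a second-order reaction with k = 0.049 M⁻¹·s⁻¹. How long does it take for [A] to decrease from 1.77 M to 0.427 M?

36.26 s

Step 1: For second-order: t = (1/[A] - 1/[A]₀)/k
Step 2: t = (1/0.427 - 1/1.77)/0.049
Step 3: t = (2.342 - 0.565)/0.049
Step 4: t = 1.777/0.049 = 36.26 s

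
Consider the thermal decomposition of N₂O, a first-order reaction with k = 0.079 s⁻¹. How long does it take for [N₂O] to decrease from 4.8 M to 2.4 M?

8.774 s

Step 1: For first-order: t = ln([N₂O]₀/[N₂O])/k
Step 2: t = ln(4.8/2.4)/0.079
Step 3: t = ln(2)/0.079
Step 4: t = 0.6931/0.079 = 8.774 s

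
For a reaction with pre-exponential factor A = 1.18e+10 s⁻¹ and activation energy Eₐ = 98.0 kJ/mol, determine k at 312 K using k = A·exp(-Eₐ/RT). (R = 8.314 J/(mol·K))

4.62e-07 s⁻¹

Step 1: Use the Arrhenius equation: k = A × exp(-Eₐ/RT)
Step 2: Convert Eₐ to J/mol: 98.0 kJ/mol = 98000 J/mol
Step 3: Calculate the exponent: -Eₐ/(RT) = -98000/(8.314 × 312) = -37.77996
Step 4: k = 1.18e+10 × exp(-37.77996)
Step 5: k = 1.18e+10 × 3.91176e-17 = 4.6159e-07 s⁻¹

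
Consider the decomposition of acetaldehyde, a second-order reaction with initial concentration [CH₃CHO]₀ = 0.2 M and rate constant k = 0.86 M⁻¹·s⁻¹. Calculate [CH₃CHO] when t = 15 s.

0.05587 M

Step 1: For a second-order reaction: 1/[CH₃CHO] = 1/[CH₃CHO]₀ + kt
Step 2: 1/[CH₃CHO] = 1/0.2 + 0.86 × 15
Step 3: 1/[CH₃CHO] = 5 + 12.9 = 17.9
Step 4: [CH₃CHO] = 1/17.9 = 0.05587 M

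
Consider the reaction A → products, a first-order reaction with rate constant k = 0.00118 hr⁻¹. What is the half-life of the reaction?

587.4 hr

Step 1: For a first-order reaction, t₁/₂ = ln(2)/k
Step 2: t₁/₂ = ln(2)/0.00118
Step 3: t₁/₂ = 0.6931/0.00118 = 587.4 hr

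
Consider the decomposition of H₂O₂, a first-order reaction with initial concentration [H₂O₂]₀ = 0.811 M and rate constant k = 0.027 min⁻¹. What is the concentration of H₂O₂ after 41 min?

0.2681 M

Step 1: For a first-order reaction: [H₂O₂] = [H₂O₂]₀ × e^(-kt)
Step 2: [H₂O₂] = 0.811 × e^(-0.027 × 41)
Step 3: [H₂O₂] = 0.811 × e^(-1.107)
Step 4: [H₂O₂] = 0.811 × 0.330549 = 0.2681 M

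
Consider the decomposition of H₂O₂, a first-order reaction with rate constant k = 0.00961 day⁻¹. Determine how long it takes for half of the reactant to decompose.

72.13 day

Step 1: For a first-order reaction, t₁/₂ = ln(2)/k
Step 2: t₁/₂ = ln(2)/0.00961
Step 3: t₁/₂ = 0.6931/0.00961 = 72.13 day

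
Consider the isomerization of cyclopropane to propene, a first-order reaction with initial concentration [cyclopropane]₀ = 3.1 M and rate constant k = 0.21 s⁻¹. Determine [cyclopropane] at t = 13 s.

0.2022 M

Step 1: For a first-order reaction: [cyclopropane] = [cyclopropane]₀ × e^(-kt)
Step 2: [cyclopropane] = 3.1 × e^(-0.21 × 13)
Step 3: [cyclopropane] = 3.1 × e^(-2.73)
Step 4: [cyclopropane] = 3.1 × 0.0652193 = 0.2022 M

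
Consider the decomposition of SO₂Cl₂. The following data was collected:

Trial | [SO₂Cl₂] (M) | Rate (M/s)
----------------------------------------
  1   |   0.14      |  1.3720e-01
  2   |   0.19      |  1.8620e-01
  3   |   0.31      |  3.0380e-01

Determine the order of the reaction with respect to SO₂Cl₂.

first order (1)

Step 1: Compare trials to find order n where rate₂/rate₁ = ([SO₂Cl₂]₂/[SO₂Cl₂]₁)^n
Step 2: rate₂/rate₁ = 1.8620e-01/1.3720e-01 = 1.357
Step 3: [SO₂Cl₂]₂/[SO₂Cl₂]₁ = 0.19/0.14 = 1.357
Step 4: n = ln(1.357)/ln(1.357) = 1.00 ≈ 1
Step 5: The reaction is first order in SO₂Cl₂.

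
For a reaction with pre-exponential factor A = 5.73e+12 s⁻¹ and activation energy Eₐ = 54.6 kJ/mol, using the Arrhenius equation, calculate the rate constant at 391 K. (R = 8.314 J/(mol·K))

2.91e+05 s⁻¹

Step 1: Use the Arrhenius equation: k = A × exp(-Eₐ/RT)
Step 2: Convert Eₐ to J/mol: 54.6 kJ/mol = 54600 J/mol
Step 3: Calculate the exponent: -Eₐ/(RT) = -54600/(8.314 × 391) = -16.79600
Step 4: k = 5.73e+12 × exp(-16.79600)
Step 5: k = 5.73e+12 × 5.07680e-08 = 2.9090e+05 s⁻¹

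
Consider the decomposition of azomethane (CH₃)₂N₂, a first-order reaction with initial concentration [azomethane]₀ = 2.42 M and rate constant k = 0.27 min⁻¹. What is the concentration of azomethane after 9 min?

0.213 M

Step 1: For a first-order reaction: [azomethane] = [azomethane]₀ × e^(-kt)
Step 2: [azomethane] = 2.42 × e^(-0.27 × 9)
Step 3: [azomethane] = 2.42 × e^(-2.43)
Step 4: [azomethane] = 2.42 × 0.0880368 = 0.213 M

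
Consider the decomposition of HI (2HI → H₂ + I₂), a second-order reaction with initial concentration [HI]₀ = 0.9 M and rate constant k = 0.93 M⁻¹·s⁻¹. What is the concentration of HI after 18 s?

0.05602 M

Step 1: For a second-order reaction: 1/[HI] = 1/[HI]₀ + kt
Step 2: 1/[HI] = 1/0.9 + 0.93 × 18
Step 3: 1/[HI] = 1.111 + 16.74 = 17.85
Step 4: [HI] = 1/17.85 = 0.05602 M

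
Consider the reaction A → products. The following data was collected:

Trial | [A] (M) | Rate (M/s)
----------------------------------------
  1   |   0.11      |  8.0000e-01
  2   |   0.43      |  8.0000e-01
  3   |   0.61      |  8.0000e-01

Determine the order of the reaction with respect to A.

zeroth order (0)

Step 1: Compare trials - when concentration changes, rate stays constant.
Step 2: rate₂/rate₁ = 8.0000e-01/8.0000e-01 = 1
Step 3: [A]₂/[A]₁ = 0.43/0.11 = 3.909
Step 4: Since rate ratio ≈ (conc ratio)^0, the reaction is zeroth order.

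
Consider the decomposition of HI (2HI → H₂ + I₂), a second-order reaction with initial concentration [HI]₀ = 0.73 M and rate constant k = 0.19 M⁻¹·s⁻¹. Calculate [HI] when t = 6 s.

0.3984 M

Step 1: For a second-order reaction: 1/[HI] = 1/[HI]₀ + kt
Step 2: 1/[HI] = 1/0.73 + 0.19 × 6
Step 3: 1/[HI] = 1.37 + 1.14 = 2.51
Step 4: [HI] = 1/2.51 = 0.3984 M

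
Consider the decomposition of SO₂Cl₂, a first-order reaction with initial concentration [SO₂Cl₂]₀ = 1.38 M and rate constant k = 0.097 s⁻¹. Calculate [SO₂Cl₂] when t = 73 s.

0.00116 M

Step 1: For a first-order reaction: [SO₂Cl₂] = [SO₂Cl₂]₀ × e^(-kt)
Step 2: [SO₂Cl₂] = 1.38 × e^(-0.097 × 73)
Step 3: [SO₂Cl₂] = 1.38 × e^(-7.081)
Step 4: [SO₂Cl₂] = 1.38 × 0.000840932 = 0.00116 M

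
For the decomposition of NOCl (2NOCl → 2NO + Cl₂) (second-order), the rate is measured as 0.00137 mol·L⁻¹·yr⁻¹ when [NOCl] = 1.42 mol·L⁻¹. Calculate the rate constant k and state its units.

0.0006794 (mol·L⁻¹)⁻¹·yr⁻¹

Step 1: rate = k[NOCl]^2, so k = rate / [NOCl]^2.
Step 2: k = 0.00137 / (1.42)^2 = 0.00137 / 2.016.
Step 3: k = 0.0006794 (mol·L⁻¹)⁻¹·yr⁻¹.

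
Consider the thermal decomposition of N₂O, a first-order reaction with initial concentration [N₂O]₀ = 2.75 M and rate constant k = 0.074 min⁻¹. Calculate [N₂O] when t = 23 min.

0.5014 M

Step 1: For a first-order reaction: [N₂O] = [N₂O]₀ × e^(-kt)
Step 2: [N₂O] = 2.75 × e^(-0.074 × 23)
Step 3: [N₂O] = 2.75 × e^(-1.702)
Step 4: [N₂O] = 2.75 × 0.182319 = 0.5014 M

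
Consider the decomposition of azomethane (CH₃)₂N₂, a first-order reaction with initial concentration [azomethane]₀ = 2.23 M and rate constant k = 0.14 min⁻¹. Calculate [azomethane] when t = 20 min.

0.1356 M

Step 1: For a first-order reaction: [azomethane] = [azomethane]₀ × e^(-kt)
Step 2: [azomethane] = 2.23 × e^(-0.14 × 20)
Step 3: [azomethane] = 2.23 × e^(-2.8)
Step 4: [azomethane] = 2.23 × 0.0608101 = 0.1356 M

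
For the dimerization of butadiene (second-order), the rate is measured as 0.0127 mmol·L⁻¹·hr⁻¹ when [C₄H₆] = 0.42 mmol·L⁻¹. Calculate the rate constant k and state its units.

0.072 (mmol·L⁻¹)⁻¹·hr⁻¹

Step 1: rate = k[C₄H₆]^2, so k = rate / [C₄H₆]^2.
Step 2: k = 0.0127 / (0.42)^2 = 0.0127 / 0.1764.
Step 3: k = 0.072 (mmol·L⁻¹)⁻¹·hr⁻¹.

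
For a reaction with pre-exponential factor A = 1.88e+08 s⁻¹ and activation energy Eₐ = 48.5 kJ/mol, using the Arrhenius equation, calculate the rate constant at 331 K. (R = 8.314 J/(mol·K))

4.17e+00 s⁻¹

Step 1: Use the Arrhenius equation: k = A × exp(-Eₐ/RT)
Step 2: Convert Eₐ to J/mol: 48.5 kJ/mol = 48500 J/mol
Step 3: Calculate the exponent: -Eₐ/(RT) = -48500/(8.314 × 331) = -17.62397
Step 4: k = 1.88e+08 × exp(-17.62397)
Step 5: k = 1.88e+08 × 2.21823e-08 = 4.1703e+00 s⁻¹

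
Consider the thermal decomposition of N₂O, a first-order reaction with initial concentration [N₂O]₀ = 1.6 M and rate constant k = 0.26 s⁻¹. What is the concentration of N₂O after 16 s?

0.02497 M

Step 1: For a first-order reaction: [N₂O] = [N₂O]₀ × e^(-kt)
Step 2: [N₂O] = 1.6 × e^(-0.26 × 16)
Step 3: [N₂O] = 1.6 × e^(-4.16)
Step 4: [N₂O] = 1.6 × 0.0156076 = 0.02497 M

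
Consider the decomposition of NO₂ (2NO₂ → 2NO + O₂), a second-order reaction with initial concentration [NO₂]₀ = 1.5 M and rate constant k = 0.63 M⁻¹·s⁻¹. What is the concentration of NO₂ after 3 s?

0.3911 M

Step 1: For a second-order reaction: 1/[NO₂] = 1/[NO₂]₀ + kt
Step 2: 1/[NO₂] = 1/1.5 + 0.63 × 3
Step 3: 1/[NO₂] = 0.6667 + 1.89 = 2.557
Step 4: [NO₂] = 1/2.557 = 0.3911 M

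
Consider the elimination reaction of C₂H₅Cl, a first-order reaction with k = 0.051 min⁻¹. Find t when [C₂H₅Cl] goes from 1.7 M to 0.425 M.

27.18 min

Step 1: For first-order: t = ln([C₂H₅Cl]₀/[C₂H₅Cl])/k
Step 2: t = ln(1.7/0.425)/0.051
Step 3: t = ln(4)/0.051
Step 4: t = 1.386/0.051 = 27.18 min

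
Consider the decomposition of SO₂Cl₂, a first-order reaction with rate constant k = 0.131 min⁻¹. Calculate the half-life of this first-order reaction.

5.291 min

Step 1: For a first-order reaction, t₁/₂ = ln(2)/k
Step 2: t₁/₂ = ln(2)/0.131
Step 3: t₁/₂ = 0.6931/0.131 = 5.291 min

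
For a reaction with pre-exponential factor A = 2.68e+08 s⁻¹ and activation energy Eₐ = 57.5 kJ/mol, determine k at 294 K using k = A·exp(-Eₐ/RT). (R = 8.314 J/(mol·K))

1.63e-02 s⁻¹

Step 1: Use the Arrhenius equation: k = A × exp(-Eₐ/RT)
Step 2: Convert Eₐ to J/mol: 57.5 kJ/mol = 57500 J/mol
Step 3: Calculate the exponent: -Eₐ/(RT) = -57500/(8.314 × 294) = -23.52396
Step 4: k = 2.68e+08 × exp(-23.52396)
Step 5: k = 2.68e+08 × 6.07679e-11 = 1.6286e-02 s⁻¹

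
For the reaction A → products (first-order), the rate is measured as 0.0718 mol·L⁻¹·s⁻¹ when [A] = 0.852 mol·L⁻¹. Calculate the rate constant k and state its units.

0.08427 s⁻¹

Step 1: rate = k[A]^1, so k = rate / [A]^1.
Step 2: k = 0.0718 / (0.852)^1 = 0.0718 / 0.852.
Step 3: k = 0.08427 s⁻¹.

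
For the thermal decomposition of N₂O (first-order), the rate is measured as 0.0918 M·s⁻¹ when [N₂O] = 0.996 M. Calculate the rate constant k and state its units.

0.09217 s⁻¹

Step 1: rate = k[N₂O]^1, so k = rate / [N₂O]^1.
Step 2: k = 0.0918 / (0.996)^1 = 0.0918 / 0.996.
Step 3: k = 0.09217 s⁻¹.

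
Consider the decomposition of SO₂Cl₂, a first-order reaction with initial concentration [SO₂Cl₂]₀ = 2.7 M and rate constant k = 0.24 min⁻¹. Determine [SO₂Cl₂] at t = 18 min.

0.03591 M

Step 1: For a first-order reaction: [SO₂Cl₂] = [SO₂Cl₂]₀ × e^(-kt)
Step 2: [SO₂Cl₂] = 2.7 × e^(-0.24 × 18)
Step 3: [SO₂Cl₂] = 2.7 × e^(-4.32)
Step 4: [SO₂Cl₂] = 2.7 × 0.0132999 = 0.03591 M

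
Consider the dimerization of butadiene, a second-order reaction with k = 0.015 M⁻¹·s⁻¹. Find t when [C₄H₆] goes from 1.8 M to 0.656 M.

64.59 s

Step 1: For second-order: t = (1/[C₄H₆] - 1/[C₄H₆]₀)/k
Step 2: t = (1/0.656 - 1/1.8)/0.015
Step 3: t = (1.524 - 0.5556)/0.015
Step 4: t = 0.9688/0.015 = 64.59 s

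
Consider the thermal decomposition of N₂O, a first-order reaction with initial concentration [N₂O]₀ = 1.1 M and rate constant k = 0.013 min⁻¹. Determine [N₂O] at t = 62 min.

0.4913 M

Step 1: For a first-order reaction: [N₂O] = [N₂O]₀ × e^(-kt)
Step 2: [N₂O] = 1.1 × e^(-0.013 × 62)
Step 3: [N₂O] = 1.1 × e^(-0.806)
Step 4: [N₂O] = 1.1 × 0.446641 = 0.4913 M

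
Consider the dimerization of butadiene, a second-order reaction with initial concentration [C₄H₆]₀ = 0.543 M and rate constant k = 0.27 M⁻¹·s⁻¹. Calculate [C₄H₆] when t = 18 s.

0.1492 M

Step 1: For a second-order reaction: 1/[C₄H₆] = 1/[C₄H₆]₀ + kt
Step 2: 1/[C₄H₆] = 1/0.543 + 0.27 × 18
Step 3: 1/[C₄H₆] = 1.842 + 4.86 = 6.702
Step 4: [C₄H₆] = 1/6.702 = 0.1492 M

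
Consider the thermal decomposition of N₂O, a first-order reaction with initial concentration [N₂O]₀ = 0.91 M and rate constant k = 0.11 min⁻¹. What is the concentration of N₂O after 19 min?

0.1126 M

Step 1: For a first-order reaction: [N₂O] = [N₂O]₀ × e^(-kt)
Step 2: [N₂O] = 0.91 × e^(-0.11 × 19)
Step 3: [N₂O] = 0.91 × e^(-2.09)
Step 4: [N₂O] = 0.91 × 0.123687 = 0.1126 M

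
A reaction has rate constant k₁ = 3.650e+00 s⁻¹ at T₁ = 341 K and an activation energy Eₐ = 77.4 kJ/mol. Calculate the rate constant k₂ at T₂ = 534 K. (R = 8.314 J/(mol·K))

7.040e+04 s⁻¹

Step 1: Use the two-temperature Arrhenius form: ln(k₂/k₁) = -Eₐ/R × (1/T₂ - 1/T₁)
Step 2: Convert Eₐ to J/mol: 77.4 kJ/mol = 77400 J/mol
Step 3: 1/T₂ - 1/T₁ = 1/534 - 1/341 = -1.059892e-03 K⁻¹
Step 4: ln(k₂/k₁) = -77400/8.314 × -1.059892e-03 = 9.86717
Step 5: k₂ = k₁ × exp(9.86717) = 3.650e+00 × 1.92867e+04 = 7.040e+04 s⁻¹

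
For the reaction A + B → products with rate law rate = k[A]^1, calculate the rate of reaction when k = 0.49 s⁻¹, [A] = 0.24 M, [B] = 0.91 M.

0.1176 M/s

Step 1: The rate law is rate = k[A]^1
Step 2: Note that the rate does not depend on [B] (zero order in B).
Step 3: rate = 0.49 × (0.24)^1 = 0.1176 M/s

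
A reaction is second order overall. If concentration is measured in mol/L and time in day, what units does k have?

(mol/L)⁻¹·day⁻¹

Step 1: For overall order n, rate = k × (concentration)^n.
Step 2: Rate has units mol/L·day⁻¹; concentration term has units (mol/L)^2.
Step 3: k = rate / (concentration)^n, so units of k = (mol/L)^(1-2)·day⁻¹ = (mol/L)⁻¹·day⁻¹.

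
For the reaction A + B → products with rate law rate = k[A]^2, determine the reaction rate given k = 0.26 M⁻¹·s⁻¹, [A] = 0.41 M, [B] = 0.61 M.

0.04371 M/s

Step 1: The rate law is rate = k[A]^2
Step 2: Note that the rate does not depend on [B] (zero order in B).
Step 3: rate = 0.26 × (0.41)^2 = 0.043706 M/s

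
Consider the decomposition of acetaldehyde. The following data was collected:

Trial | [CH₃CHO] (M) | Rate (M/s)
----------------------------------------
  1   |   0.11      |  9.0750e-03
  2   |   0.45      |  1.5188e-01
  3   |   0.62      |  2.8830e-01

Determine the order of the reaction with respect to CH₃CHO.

second order (2)

Step 1: Compare trials to find order n where rate₂/rate₁ = ([CH₃CHO]₂/[CH₃CHO]₁)^n
Step 2: rate₂/rate₁ = 1.5188e-01/9.0750e-03 = 16.74
Step 3: [CH₃CHO]₂/[CH₃CHO]₁ = 0.45/0.11 = 4.091
Step 4: n = ln(16.74)/ln(4.091) = 2.00 ≈ 2
Step 5: The reaction is second order in CH₃CHO.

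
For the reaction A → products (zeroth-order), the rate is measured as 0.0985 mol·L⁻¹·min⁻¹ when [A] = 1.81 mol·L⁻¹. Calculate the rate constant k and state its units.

0.0985 mol·L⁻¹·min⁻¹

Step 1: For a zeroth-order reaction, rate = k (independent of concentration).
Step 2: k = rate = 0.0985 mol·L⁻¹·min⁻¹.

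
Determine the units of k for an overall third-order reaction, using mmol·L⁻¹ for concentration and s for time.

(mmol·L⁻¹)⁻²·s⁻¹

Step 1: For overall order n, rate = k × (concentration)^n.
Step 2: Rate has units mmol·L⁻¹·s⁻¹; concentration term has units (mmol·L⁻¹)^3.
Step 3: k = rate / (concentration)^n, so units of k = (mmol·L⁻¹)^(1-3)·s⁻¹ = (mmol·L⁻¹)⁻²·s⁻¹.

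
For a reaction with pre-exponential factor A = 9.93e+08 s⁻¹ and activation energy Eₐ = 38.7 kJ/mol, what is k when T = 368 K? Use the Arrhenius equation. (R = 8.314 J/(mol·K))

3.19e+03 s⁻¹

Step 1: Use the Arrhenius equation: k = A × exp(-Eₐ/RT)
Step 2: Convert Eₐ to J/mol: 38.7 kJ/mol = 38700 J/mol
Step 3: Calculate the exponent: -Eₐ/(RT) = -38700/(8.314 × 368) = -12.64891
Step 4: k = 9.93e+08 × exp(-12.64891)
Step 5: k = 9.93e+08 × 3.21106e-06 = 3.1886e+03 s⁻¹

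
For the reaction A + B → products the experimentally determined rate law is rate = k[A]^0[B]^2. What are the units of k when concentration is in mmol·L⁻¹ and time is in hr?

(mmol·L⁻¹)⁻¹·hr⁻¹

Step 1: Overall order = 0 + 2 = 2.
Step 2: rate has units mmol·L⁻¹·hr⁻¹; [A]^0[B]^2 has units (mmol·L⁻¹)^2.
Step 3: k = rate/([A]^0[B]^2), so units of k = (mmol·L⁻¹)^(1-2)·hr⁻¹ = (mmol·L⁻¹)⁻¹·hr⁻¹.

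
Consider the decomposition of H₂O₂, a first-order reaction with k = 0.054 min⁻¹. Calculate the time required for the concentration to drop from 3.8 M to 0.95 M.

25.67 min

Step 1: For first-order: t = ln([H₂O₂]₀/[H₂O₂])/k
Step 2: t = ln(3.8/0.95)/0.054
Step 3: t = ln(4)/0.054
Step 4: t = 1.386/0.054 = 25.67 min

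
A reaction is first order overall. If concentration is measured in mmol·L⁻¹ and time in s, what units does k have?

s⁻¹

Step 1: For overall order n, rate = k × (concentration)^n.
Step 2: Rate has units mmol·L⁻¹·s⁻¹; concentration term has units (mmol·L⁻¹)^1.
Step 3: k = rate / (concentration)^n, so units of k = (mmol·L⁻¹)^(1-1)·s⁻¹ = s⁻¹.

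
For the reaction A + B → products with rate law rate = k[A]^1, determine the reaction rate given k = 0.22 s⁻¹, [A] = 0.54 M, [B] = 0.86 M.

0.1188 M/s

Step 1: The rate law is rate = k[A]^1
Step 2: Note that the rate does not depend on [B] (zero order in B).
Step 3: rate = 0.22 × (0.54)^1 = 0.1188 M/s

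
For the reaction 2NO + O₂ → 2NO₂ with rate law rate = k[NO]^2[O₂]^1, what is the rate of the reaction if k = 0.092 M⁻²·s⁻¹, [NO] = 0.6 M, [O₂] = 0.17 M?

0.00563 M/s

Step 1: The rate law is rate = k[NO]^2[O₂]^1
Step 2: Substitute: rate = 0.092 × (0.6)^2 × (0.17)^1
Step 3: rate = 0.092 × 0.36 × 0.17 = 0.0056304 M/s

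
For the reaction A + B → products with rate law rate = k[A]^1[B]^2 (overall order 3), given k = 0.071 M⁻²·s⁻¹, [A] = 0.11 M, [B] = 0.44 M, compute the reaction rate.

0.001512 M/s

Step 1: The rate law is rate = k[A]^1[B]^2, overall order = 1+2 = 3
Step 2: Substitute values: rate = 0.071 × (0.11)^1 × (0.44)^2
Step 3: rate = 0.071 × 0.11 × 0.1936 = 0.00151202 M/s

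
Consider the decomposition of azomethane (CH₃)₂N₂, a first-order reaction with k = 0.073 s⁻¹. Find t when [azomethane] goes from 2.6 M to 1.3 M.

9.495 s

Step 1: For first-order: t = ln([azomethane]₀/[azomethane])/k
Step 2: t = ln(2.6/1.3)/0.073
Step 3: t = ln(2)/0.073
Step 4: t = 0.6931/0.073 = 9.495 s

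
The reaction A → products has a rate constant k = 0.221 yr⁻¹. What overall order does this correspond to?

first order (1)

Step 1: The units of k for an nth-order reaction are (concentration)^(1-n)·(time)⁻¹.
Step 2: Here k has units yr⁻¹, so the concentration exponent is 0.
Step 3: 1 - n = 0 ⇒ n = 1. The reaction is first order.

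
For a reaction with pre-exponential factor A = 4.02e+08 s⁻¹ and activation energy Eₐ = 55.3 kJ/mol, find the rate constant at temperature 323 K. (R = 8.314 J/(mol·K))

4.58e-01 s⁻¹

Step 1: Use the Arrhenius equation: k = A × exp(-Eₐ/RT)
Step 2: Convert Eₐ to J/mol: 55.3 kJ/mol = 55300 J/mol
Step 3: Calculate the exponent: -Eₐ/(RT) = -55300/(8.314 × 323) = -20.59267
Step 4: k = 4.02e+08 × exp(-20.59267)
Step 5: k = 4.02e+08 × 1.13951e-09 = 4.5808e-01 s⁻¹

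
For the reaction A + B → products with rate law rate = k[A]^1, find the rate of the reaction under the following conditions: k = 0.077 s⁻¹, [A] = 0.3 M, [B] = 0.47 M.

0.0231 M/s

Step 1: The rate law is rate = k[A]^1
Step 2: Note that the rate does not depend on [B] (zero order in B).
Step 3: rate = 0.077 × (0.3)^1 = 0.0231 M/s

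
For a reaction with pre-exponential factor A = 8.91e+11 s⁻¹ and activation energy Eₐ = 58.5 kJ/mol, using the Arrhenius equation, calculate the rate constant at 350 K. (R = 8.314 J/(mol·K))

1.66e+03 s⁻¹

Step 1: Use the Arrhenius equation: k = A × exp(-Eₐ/RT)
Step 2: Convert Eₐ to J/mol: 58.5 kJ/mol = 58500 J/mol
Step 3: Calculate the exponent: -Eₐ/(RT) = -58500/(8.314 × 350) = -20.10378
Step 4: k = 8.91e+11 × exp(-20.10378)
Step 5: k = 8.91e+11 × 1.85797e-09 = 1.6555e+03 s⁻¹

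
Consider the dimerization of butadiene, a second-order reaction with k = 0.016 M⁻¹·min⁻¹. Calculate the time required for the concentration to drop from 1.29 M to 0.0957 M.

604.6 min

Step 1: For second-order: t = (1/[C₄H₆] - 1/[C₄H₆]₀)/k
Step 2: t = (1/0.0957 - 1/1.29)/0.016
Step 3: t = (10.45 - 0.7752)/0.016
Step 4: t = 9.674/0.016 = 604.6 min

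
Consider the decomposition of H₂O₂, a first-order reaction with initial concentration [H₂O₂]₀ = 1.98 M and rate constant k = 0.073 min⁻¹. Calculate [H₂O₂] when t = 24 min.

0.3434 M

Step 1: For a first-order reaction: [H₂O₂] = [H₂O₂]₀ × e^(-kt)
Step 2: [H₂O₂] = 1.98 × e^(-0.073 × 24)
Step 3: [H₂O₂] = 1.98 × e^(-1.752)
Step 4: [H₂O₂] = 1.98 × 0.173427 = 0.3434 M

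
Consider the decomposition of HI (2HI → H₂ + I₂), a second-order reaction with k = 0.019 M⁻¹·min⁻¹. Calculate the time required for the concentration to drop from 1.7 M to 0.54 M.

66.51 min

Step 1: For second-order: t = (1/[HI] - 1/[HI]₀)/k
Step 2: t = (1/0.54 - 1/1.7)/0.019
Step 3: t = (1.852 - 0.5882)/0.019
Step 4: t = 1.264/0.019 = 66.51 min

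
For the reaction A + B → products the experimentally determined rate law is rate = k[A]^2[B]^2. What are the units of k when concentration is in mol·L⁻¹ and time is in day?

(mol·L⁻¹)⁻³·day⁻¹

Step 1: Overall order = 2 + 2 = 4.
Step 2: rate has units mol·L⁻¹·day⁻¹; [A]^2[B]^2 has units (mol·L⁻¹)^4.
Step 3: k = rate/([A]^2[B]^2), so units of k = (mol·L⁻¹)^(1-4)·day⁻¹ = (mol·L⁻¹)⁻³·day⁻¹.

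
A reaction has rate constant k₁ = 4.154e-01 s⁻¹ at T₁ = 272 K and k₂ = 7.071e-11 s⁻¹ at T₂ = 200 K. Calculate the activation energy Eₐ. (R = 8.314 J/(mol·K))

141.3 kJ/mol

Step 1: Use the two-temperature Arrhenius form: ln(k₂/k₁) = -Eₐ/R × (1/T₂ - 1/T₁)
Step 2: ln(k₂/k₁) = ln(7.071e-11/4.154e-01) = ln(1.70221e-10) = -22.4939
Step 3: 1/T₂ - 1/T₁ = 1/200 - 1/272 = 1.323529e-03 K⁻¹
Step 4: Eₐ = -R × ln(k₂/k₁) / (1/T₂ - 1/T₁) = -8.314 × -22.4939 / 1.323529e-03
Step 5: Eₐ = 1.4130e+05 J/mol = 141.3 kJ/mol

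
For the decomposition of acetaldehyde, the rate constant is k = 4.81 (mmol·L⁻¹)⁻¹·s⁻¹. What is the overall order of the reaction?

second order (2)

Step 1: The units of k for an nth-order reaction are (concentration)^(1-n)·(time)⁻¹.
Step 2: Here k has units (mmol·L⁻¹)⁻¹·s⁻¹, so the concentration exponent is -1.
Step 3: 1 - n = -1 ⇒ n = 2. The reaction is second order.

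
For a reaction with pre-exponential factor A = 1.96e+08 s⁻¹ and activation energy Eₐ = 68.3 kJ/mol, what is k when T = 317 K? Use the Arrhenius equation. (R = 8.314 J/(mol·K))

1.09e-03 s⁻¹

Step 1: Use the Arrhenius equation: k = A × exp(-Eₐ/RT)
Step 2: Convert Eₐ to J/mol: 68.3 kJ/mol = 68300 J/mol
Step 3: Calculate the exponent: -Eₐ/(RT) = -68300/(8.314 × 317) = -25.91501
Step 4: k = 1.96e+08 × exp(-25.91501)
Step 5: k = 1.96e+08 × 5.56230e-12 = 1.0902e-03 s⁻¹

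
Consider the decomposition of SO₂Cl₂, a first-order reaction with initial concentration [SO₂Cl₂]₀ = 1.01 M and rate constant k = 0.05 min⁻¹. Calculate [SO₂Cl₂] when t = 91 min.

0.01067 M

Step 1: For a first-order reaction: [SO₂Cl₂] = [SO₂Cl₂]₀ × e^(-kt)
Step 2: [SO₂Cl₂] = 1.01 × e^(-0.05 × 91)
Step 3: [SO₂Cl₂] = 1.01 × e^(-4.55)
Step 4: [SO₂Cl₂] = 1.01 × 0.0105672 = 0.01067 M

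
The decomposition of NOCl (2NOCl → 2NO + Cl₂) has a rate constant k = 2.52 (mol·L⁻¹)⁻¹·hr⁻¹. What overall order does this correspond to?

second order (2)

Step 1: The units of k for an nth-order reaction are (concentration)^(1-n)·(time)⁻¹.
Step 2: Here k has units (mol·L⁻¹)⁻¹·hr⁻¹, so the concentration exponent is -1.
Step 3: 1 - n = -1 ⇒ n = 2. The reaction is second order.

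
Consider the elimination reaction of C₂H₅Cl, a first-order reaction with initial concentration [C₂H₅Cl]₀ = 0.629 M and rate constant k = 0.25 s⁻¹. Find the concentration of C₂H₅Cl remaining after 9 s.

0.0663 M

Step 1: For a first-order reaction: [C₂H₅Cl] = [C₂H₅Cl]₀ × e^(-kt)
Step 2: [C₂H₅Cl] = 0.629 × e^(-0.25 × 9)
Step 3: [C₂H₅Cl] = 0.629 × e^(-2.25)
Step 4: [C₂H₅Cl] = 0.629 × 0.105399 = 0.0663 M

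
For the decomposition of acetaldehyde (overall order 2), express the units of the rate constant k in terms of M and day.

M⁻¹·day⁻¹

Step 1: For overall order n, rate = k × (concentration)^n.
Step 2: Rate has units M·day⁻¹; concentration term has units M^2.
Step 3: k = rate / (concentration)^n, so units of k = M^(1-2)·day⁻¹ = M⁻¹·day⁻¹.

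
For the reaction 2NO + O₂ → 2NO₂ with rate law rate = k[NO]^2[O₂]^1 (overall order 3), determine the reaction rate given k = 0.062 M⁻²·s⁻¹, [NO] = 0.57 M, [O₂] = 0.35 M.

0.00705 M/s

Step 1: The rate law is rate = k[NO]^2[O₂]^1, overall order = 2+1 = 3
Step 2: Substitute values: rate = 0.062 × (0.57)^2 × (0.35)^1
Step 3: rate = 0.062 × 0.3249 × 0.35 = 0.00705033 M/s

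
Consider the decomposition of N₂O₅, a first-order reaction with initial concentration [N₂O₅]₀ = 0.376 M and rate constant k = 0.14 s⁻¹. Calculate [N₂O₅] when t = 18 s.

0.03025 M

Step 1: For a first-order reaction: [N₂O₅] = [N₂O₅]₀ × e^(-kt)
Step 2: [N₂O₅] = 0.376 × e^(-0.14 × 18)
Step 3: [N₂O₅] = 0.376 × e^(-2.52)
Step 4: [N₂O₅] = 0.376 × 0.0804596 = 0.03025 M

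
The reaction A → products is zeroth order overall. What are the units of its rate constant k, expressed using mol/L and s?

mol/L·s⁻¹

Step 1: For overall order n, rate = k × (concentration)^n.
Step 2: Rate has units mol/L·s⁻¹; concentration term has units (mol/L)^0.
Step 3: k = rate / (concentration)^n, so units of k = (mol/L)^(1-0)·s⁻¹ = mol/L·s⁻¹.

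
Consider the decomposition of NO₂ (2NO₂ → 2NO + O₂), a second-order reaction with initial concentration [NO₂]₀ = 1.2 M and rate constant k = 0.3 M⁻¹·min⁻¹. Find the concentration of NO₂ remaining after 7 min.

0.3409 M

Step 1: For a second-order reaction: 1/[NO₂] = 1/[NO₂]₀ + kt
Step 2: 1/[NO₂] = 1/1.2 + 0.3 × 7
Step 3: 1/[NO₂] = 0.8333 + 2.1 = 2.933
Step 4: [NO₂] = 1/2.933 = 0.3409 M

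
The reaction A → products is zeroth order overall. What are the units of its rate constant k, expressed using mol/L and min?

mol/L·min⁻¹

Step 1: For overall order n, rate = k × (concentration)^n.
Step 2: Rate has units mol/L·min⁻¹; concentration term has units (mol/L)^0.
Step 3: k = rate / (concentration)^n, so units of k = (mol/L)^(1-0)·min⁻¹ = mol/L·min⁻¹.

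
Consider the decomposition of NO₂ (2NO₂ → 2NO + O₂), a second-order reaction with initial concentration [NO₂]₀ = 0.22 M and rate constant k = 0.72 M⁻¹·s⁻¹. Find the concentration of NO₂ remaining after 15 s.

0.06517 M

Step 1: For a second-order reaction: 1/[NO₂] = 1/[NO₂]₀ + kt
Step 2: 1/[NO₂] = 1/0.22 + 0.72 × 15
Step 3: 1/[NO₂] = 4.545 + 10.8 = 15.35
Step 4: [NO₂] = 1/15.35 = 0.06517 M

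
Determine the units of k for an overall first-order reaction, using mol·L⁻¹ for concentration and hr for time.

hr⁻¹

Step 1: For overall order n, rate = k × (concentration)^n.
Step 2: Rate has units mol·L⁻¹·hr⁻¹; concentration term has units (mol·L⁻¹)^1.
Step 3: k = rate / (concentration)^n, so units of k = (mol·L⁻¹)^(1-1)·hr⁻¹ = hr⁻¹.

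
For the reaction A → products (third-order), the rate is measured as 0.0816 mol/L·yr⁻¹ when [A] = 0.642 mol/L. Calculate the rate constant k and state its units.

0.3084 (mol/L)⁻²·yr⁻¹

Step 1: rate = k[A]^3, so k = rate / [A]^3.
Step 2: k = 0.0816 / (0.642)^3 = 0.0816 / 0.2646.
Step 3: k = 0.3084 (mol/L)⁻²·yr⁻¹.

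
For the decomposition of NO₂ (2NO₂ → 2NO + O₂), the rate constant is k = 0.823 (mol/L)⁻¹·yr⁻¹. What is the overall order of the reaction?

second order (2)

Step 1: The units of k for an nth-order reaction are (concentration)^(1-n)·(time)⁻¹.
Step 2: Here k has units (mol/L)⁻¹·yr⁻¹, so the concentration exponent is -1.
Step 3: 1 - n = -1 ⇒ n = 2. The reaction is second order.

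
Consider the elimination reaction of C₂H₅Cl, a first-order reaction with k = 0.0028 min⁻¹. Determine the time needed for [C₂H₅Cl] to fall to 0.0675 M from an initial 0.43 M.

661.3 min

Step 1: For first-order: t = ln([C₂H₅Cl]₀/[C₂H₅Cl])/k
Step 2: t = ln(0.43/0.0675)/0.0028
Step 3: t = ln(6.37)/0.0028
Step 4: t = 1.852/0.0028 = 661.3 min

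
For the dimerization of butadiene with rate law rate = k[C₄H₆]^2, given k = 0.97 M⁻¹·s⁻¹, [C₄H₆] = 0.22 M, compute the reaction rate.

0.04695 M/s

Step 1: Identify the rate law: rate = k[C₄H₆]^2
Step 2: Substitute values: rate = 0.97 × (0.22)^2
Step 3: Calculate: rate = 0.97 × 0.0484 = 0.046948 M/s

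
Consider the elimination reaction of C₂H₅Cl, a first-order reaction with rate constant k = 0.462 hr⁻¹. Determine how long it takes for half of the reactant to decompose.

1.5 hr

Step 1: For a first-order reaction, t₁/₂ = ln(2)/k
Step 2: t₁/₂ = ln(2)/0.462
Step 3: t₁/₂ = 0.6931/0.462 = 1.5 hr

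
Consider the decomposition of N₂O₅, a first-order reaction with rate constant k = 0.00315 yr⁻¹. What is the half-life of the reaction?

220 yr

Step 1: For a first-order reaction, t₁/₂ = ln(2)/k
Step 2: t₁/₂ = ln(2)/0.00315
Step 3: t₁/₂ = 0.6931/0.00315 = 220 yr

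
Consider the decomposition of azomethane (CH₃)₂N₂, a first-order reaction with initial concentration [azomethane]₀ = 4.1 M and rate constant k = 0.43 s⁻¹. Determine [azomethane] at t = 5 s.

0.4776 M

Step 1: For a first-order reaction: [azomethane] = [azomethane]₀ × e^(-kt)
Step 2: [azomethane] = 4.1 × e^(-0.43 × 5)
Step 3: [azomethane] = 4.1 × e^(-2.15)
Step 4: [azomethane] = 4.1 × 0.116484 = 0.4776 M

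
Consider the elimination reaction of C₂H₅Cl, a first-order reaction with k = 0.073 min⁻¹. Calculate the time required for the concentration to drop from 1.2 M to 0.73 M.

6.809 min

Step 1: For first-order: t = ln([C₂H₅Cl]₀/[C₂H₅Cl])/k
Step 2: t = ln(1.2/0.73)/0.073
Step 3: t = ln(1.644)/0.073
Step 4: t = 0.497/0.073 = 6.809 min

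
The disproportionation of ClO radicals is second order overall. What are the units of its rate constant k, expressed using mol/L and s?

(mol/L)⁻¹·s⁻¹

Step 1: For overall order n, rate = k × (concentration)^n.
Step 2: Rate has units mol/L·s⁻¹; concentration term has units (mol/L)^2.
Step 3: k = rate / (concentration)^n, so units of k = (mol/L)^(1-2)·s⁻¹ = (mol/L)⁻¹·s⁻¹.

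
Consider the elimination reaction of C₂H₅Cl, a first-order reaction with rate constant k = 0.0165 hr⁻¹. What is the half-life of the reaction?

42.01 hr

Step 1: For a first-order reaction, t₁/₂ = ln(2)/k
Step 2: t₁/₂ = ln(2)/0.0165
Step 3: t₁/₂ = 0.6931/0.0165 = 42.01 hr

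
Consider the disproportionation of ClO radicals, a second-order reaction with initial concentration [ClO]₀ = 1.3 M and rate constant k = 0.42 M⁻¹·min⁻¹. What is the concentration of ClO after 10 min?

0.2012 M

Step 1: For a second-order reaction: 1/[ClO] = 1/[ClO]₀ + kt
Step 2: 1/[ClO] = 1/1.3 + 0.42 × 10
Step 3: 1/[ClO] = 0.7692 + 4.2 = 4.969
Step 4: [ClO] = 1/4.969 = 0.2012 M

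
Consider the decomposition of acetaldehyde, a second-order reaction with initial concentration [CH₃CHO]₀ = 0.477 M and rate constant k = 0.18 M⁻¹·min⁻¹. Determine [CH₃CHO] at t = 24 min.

0.1558 M

Step 1: For a second-order reaction: 1/[CH₃CHO] = 1/[CH₃CHO]₀ + kt
Step 2: 1/[CH₃CHO] = 1/0.477 + 0.18 × 24
Step 3: 1/[CH₃CHO] = 2.096 + 4.32 = 6.416
Step 4: [CH₃CHO] = 1/6.416 = 0.1558 M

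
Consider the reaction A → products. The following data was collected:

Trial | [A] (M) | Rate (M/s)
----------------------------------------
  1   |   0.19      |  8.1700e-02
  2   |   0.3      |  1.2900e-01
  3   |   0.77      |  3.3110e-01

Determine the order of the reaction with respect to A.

first order (1)

Step 1: Compare trials to find order n where rate₂/rate₁ = ([A]₂/[A]₁)^n
Step 2: rate₂/rate₁ = 1.2900e-01/8.1700e-02 = 1.579
Step 3: [A]₂/[A]₁ = 0.3/0.19 = 1.579
Step 4: n = ln(1.579)/ln(1.579) = 1.00 ≈ 1
Step 5: The reaction is first order in A.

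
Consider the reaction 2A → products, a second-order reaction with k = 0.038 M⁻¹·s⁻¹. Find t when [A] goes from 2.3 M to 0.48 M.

43.38 s

Step 1: For second-order: t = (1/[A] - 1/[A]₀)/k
Step 2: t = (1/0.48 - 1/2.3)/0.038
Step 3: t = (2.083 - 0.4348)/0.038
Step 4: t = 1.649/0.038 = 43.38 s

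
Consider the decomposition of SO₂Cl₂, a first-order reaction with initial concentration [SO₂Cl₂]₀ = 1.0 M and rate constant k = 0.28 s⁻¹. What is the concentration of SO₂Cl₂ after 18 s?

0.006474 M

Step 1: For a first-order reaction: [SO₂Cl₂] = [SO₂Cl₂]₀ × e^(-kt)
Step 2: [SO₂Cl₂] = 1.0 × e^(-0.28 × 18)
Step 3: [SO₂Cl₂] = 1.0 × e^(-5.04)
Step 4: [SO₂Cl₂] = 1.0 × 0.00647375 = 0.006474 M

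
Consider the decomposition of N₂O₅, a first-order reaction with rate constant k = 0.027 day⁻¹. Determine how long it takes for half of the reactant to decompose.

25.67 day

Step 1: For a first-order reaction, t₁/₂ = ln(2)/k
Step 2: t₁/₂ = ln(2)/0.027
Step 3: t₁/₂ = 0.6931/0.027 = 25.67 day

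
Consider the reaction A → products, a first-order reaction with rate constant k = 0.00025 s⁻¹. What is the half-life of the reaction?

2773 s

Step 1: For a first-order reaction, t₁/₂ = ln(2)/k
Step 2: t₁/₂ = ln(2)/0.00025
Step 3: t₁/₂ = 0.6931/0.00025 = 2773 s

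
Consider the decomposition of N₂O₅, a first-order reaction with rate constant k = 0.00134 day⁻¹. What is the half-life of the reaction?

517.3 day

Step 1: For a first-order reaction, t₁/₂ = ln(2)/k
Step 2: t₁/₂ = ln(2)/0.00134
Step 3: t₁/₂ = 0.6931/0.00134 = 517.3 day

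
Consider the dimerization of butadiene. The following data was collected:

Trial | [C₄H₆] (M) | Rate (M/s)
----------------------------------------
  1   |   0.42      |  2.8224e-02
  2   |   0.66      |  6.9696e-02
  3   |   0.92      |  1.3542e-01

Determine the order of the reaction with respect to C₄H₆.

second order (2)

Step 1: Compare trials to find order n where rate₂/rate₁ = ([C₄H₆]₂/[C₄H₆]₁)^n
Step 2: rate₂/rate₁ = 6.9696e-02/2.8224e-02 = 2.469
Step 3: [C₄H₆]₂/[C₄H₆]₁ = 0.66/0.42 = 1.571
Step 4: n = ln(2.469)/ln(1.571) = 2.00 ≈ 2
Step 5: The reaction is second order in C₄H₆.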